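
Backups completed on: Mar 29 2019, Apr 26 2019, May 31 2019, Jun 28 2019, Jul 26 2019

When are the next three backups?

Aug 30 2019, Sep 27 2019, Oct 25 2019

These are Fridays with 28, 35, 28, 28-day gaps.
Each is the final Friday of its month — Mar 29 2019 is past the 28th, so '4th Friday' doesn't fit.
August 2019 ends with Friday Aug 30 2019.
Last Friday of September 2019: Sep 27 2019.
Last Friday of October 2019: Oct 25 2019.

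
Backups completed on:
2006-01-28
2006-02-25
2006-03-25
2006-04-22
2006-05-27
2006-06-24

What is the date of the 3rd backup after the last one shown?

2006-09-23

All dates are Saturdays, 28, 28, 28, 35, 28 days apart.
Specifically, the 4th Saturday of each month.
4th Saturday of July 2006: 2006-07-22.
August 2006 — 4th Saturday is 2006-08-26.
4th Saturday of September 2006: 2006-09-23.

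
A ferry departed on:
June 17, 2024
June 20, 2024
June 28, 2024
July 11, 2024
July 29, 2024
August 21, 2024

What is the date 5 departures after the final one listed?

Gaps: 3, 8, 13, 18, 23 days — each gap is 5 larger than the previous one.
Next gap: 28 days. August 21, 2024 + 28 days = September 18, 2024.
Next gap: 33 days. September 18, 2024 + 33 days = October 21, 2024.
Next gap: 38 days. October 21, 2024 + 38 days = November 28, 2024.
Next gap: 43 days. November 28, 2024 + 43 days = January 10, 2025.
Next gap: 48 days. January 10, 2025 + 48 days = February 27, 2025.

February 27, 2025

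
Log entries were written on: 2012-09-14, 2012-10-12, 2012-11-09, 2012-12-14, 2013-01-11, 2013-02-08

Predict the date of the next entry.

Gaps: 28, 28, 35, 28, 28 days — a mix of 28 and 35. Every date is a Friday.
Each is the 2nd Friday of its month.
March 2013 — 2nd Friday is 2013-03-08.

2013-03-08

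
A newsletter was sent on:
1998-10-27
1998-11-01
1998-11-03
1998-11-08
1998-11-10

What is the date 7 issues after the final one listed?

Gaps: 5, 2, 5, 2 days — not constant, but cyclic with period 2.
The events fall on every Tuesday and Sunday.
Next Sunday: 1998-11-15.
Next Tuesday: 1998-11-17.
The following Sunday is 1998-11-22.
Next Tuesday: 1998-11-24.
Next Sunday: 1998-11-29.
The following Tuesday is 1998-12-01.
The following Sunday is 1998-12-06.

1998-12-06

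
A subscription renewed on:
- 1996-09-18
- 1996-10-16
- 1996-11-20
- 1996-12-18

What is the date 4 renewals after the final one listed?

Gaps: 28, 35, 28 days — a mix of 28 and 35. Every date is a Wednesday.
Each is the 3rd Wednesday of its month.
January 1997 — 3rd Wednesday is 1997-01-15.
3rd Wednesday of February 1997: 1997-02-19.
3rd Wednesday of March 1997: 1997-03-19.
April 1997 — 3rd Wednesday is 1997-04-16.

1997-04-16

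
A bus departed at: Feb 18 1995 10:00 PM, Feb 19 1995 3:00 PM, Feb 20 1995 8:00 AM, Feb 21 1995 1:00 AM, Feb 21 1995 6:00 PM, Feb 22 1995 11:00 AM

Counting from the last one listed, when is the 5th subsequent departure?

Gaps: 17, 17, 17, 17, 17 hours — each event is 17 hours after the previous one.
Feb 22 1995 11:00 AM + 17 h = Feb 23 1995 4:00 AM.
Feb 23 1995 4:00 AM + 17 h = Feb 23 1995 9:00 PM.
Feb 23 1995 9:00 PM + 17 h = Feb 24 1995 2:00 PM.
Feb 24 1995 2:00 PM + 17 h = Feb 25 1995 7:00 AM.
Feb 25 1995 7:00 AM + 17 h = Feb 26 1995 12:00 AM.

Feb 26 1995 12:00 AM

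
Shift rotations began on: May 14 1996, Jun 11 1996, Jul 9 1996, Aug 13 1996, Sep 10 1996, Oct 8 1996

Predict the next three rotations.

These are Tuesdays at 28- or 35-day spacing (28, 28, 35, 28, 28).
The pattern: 2nd Tuesday of the month.
November 1996 — 2nd Tuesday is Nov 12 1996.
2nd Tuesday of December 1996: Dec 10 1996.
2nd Tuesday of January 1997: Jan 14 1997.

Nov 12 1996, Dec 10 1996, Jan 14 1997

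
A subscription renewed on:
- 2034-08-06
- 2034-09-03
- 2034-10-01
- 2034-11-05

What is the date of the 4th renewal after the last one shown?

2035-03-04

All dates are Sundays, 28, 28, 35 days apart.
Specifically, the 1st Sunday of each month.
1st Sunday of December 2034: 2034-12-03.
1st Sunday of January 2035: 2035-01-07.
1st Sunday of February 2035: 2035-02-04.
March 2035 — 1st Sunday is 2035-03-04.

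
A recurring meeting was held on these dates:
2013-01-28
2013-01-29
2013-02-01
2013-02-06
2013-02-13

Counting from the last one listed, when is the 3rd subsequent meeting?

2013-03-18

The spacing grows by 2 each time: 1, 3, 5, 7 days.
Next gap: 9 days. 2013-02-13 + 9 days = 2013-02-22.
Next gap: 11 days. 2013-02-22 + 11 days = 2013-03-05.
Next gap: 13 days. 2013-03-05 + 13 days = 2013-03-18.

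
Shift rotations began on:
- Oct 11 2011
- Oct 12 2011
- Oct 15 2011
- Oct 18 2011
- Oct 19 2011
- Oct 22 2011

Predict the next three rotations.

The gap pattern 1, 3, 3, 1, 3 repeats every 3 events.
These are the Tuesdays, Wednesdays and Saturdays of each week.
Next Tuesday: Oct 25 2011.
Next Wednesday: Oct 26 2011.
Next Saturday: Oct 29 2011.

Oct 25 2011, Oct 26 2011, Oct 29 2011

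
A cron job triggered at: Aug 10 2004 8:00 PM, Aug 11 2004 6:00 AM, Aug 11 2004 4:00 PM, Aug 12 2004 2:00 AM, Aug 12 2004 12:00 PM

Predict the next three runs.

Aug 12 2004 10:00 PM, Aug 13 2004 8:00 AM, Aug 13 2004 6:00 PM

The interval is a steady 10 hours (10, 10, 10, 10).
Aug 12 2004 12:00 PM + 10 h = Aug 12 2004 10:00 PM.
Aug 12 2004 10:00 PM + 10 h = Aug 13 2004 8:00 AM.
Aug 13 2004 8:00 AM + 10 h = Aug 13 2004 6:00 PM.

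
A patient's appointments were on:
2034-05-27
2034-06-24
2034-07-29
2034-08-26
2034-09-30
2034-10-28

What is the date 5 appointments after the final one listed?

All Saturdays; the gaps (28, 35, 28, 35, 28) vary with month length.
This is the last Saturday of each month.
November 2034 ends with Saturday 2034-11-25.
Last Saturday of December 2034: 2034-12-30.
January 2035 ends with Saturday 2035-01-27.
February 2035 ends with Saturday 2035-02-24.
March 2035 ends with Saturday 2035-03-31.

2035-03-31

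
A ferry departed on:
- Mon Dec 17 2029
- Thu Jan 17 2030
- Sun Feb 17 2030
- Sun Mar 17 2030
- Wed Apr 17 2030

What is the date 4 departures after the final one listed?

Sat Aug 17 2030

The day-of-month is always 17 (31, 31, 28, 31 days between events).
So this recurs on the 17th of each month.
May 2030: Fri May 17 2030.
June 2030: Mon Jun 17 2030.
Next: July 2030 → Wed Jul 17 2030.
August 2030: Sat Aug 17 2030.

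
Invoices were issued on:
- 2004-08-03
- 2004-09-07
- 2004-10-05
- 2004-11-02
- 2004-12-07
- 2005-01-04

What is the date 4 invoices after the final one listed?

2005-05-03

These are Tuesdays at 28- or 35-day spacing (35, 28, 28, 35, 28).
The pattern: 1st Tuesday of the month.
February 2005 — 1st Tuesday is 2005-02-01.
March 2005 — 1st Tuesday is 2005-03-01.
April 2005 — 1st Tuesday is 2005-04-05.
1st Tuesday of May 2005: 2005-05-03.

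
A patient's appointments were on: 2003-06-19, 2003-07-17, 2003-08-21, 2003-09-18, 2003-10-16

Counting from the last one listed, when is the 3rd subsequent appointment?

2004-01-15

These are Thursdays at 28- or 35-day spacing (28, 35, 28, 28).
The pattern: 3rd Thursday of the month.
3rd Thursday of November 2003: 2003-11-20.
December 2003 — 3rd Thursday is 2003-12-18.
3rd Thursday of January 2004: 2004-01-15.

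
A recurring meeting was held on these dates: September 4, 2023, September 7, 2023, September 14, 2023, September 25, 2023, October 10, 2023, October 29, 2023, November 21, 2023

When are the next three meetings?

December 18, 2023; January 18, 2024; February 22, 2024

Gaps: 3, 7, 11, 15, 19, 23 days — each gap is 4 larger than the previous one.
Next gap: 27 days. November 21, 2023 + 27 days = December 18, 2023.
Next gap: 31 days. December 18, 2023 + 31 days = January 18, 2024.
Next gap: 35 days. January 18, 2024 + 35 days = February 22, 2024.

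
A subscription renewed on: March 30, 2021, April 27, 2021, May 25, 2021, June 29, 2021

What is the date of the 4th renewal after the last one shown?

October 26, 2021

Every date is a Tuesday; gaps 28, 28, 35 days.
Each is the last Tuesday of its month (at least one falls on the 29th or later, ruling out '4th Tuesday').
July 2021 ends with Tuesday July 27, 2021.
August 2021 ends with Tuesday August 31, 2021.
September 2021 ends with Tuesday September 28, 2021.
Last Tuesday of October 2021: October 26, 2021.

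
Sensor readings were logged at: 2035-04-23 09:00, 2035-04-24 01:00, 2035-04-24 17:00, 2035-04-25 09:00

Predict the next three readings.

2035-04-26 01:00, 2035-04-26 17:00, 2035-04-27 09:00

Gaps: 16, 16, 16 hours — each event is 16 hours after the previous one.
2035-04-25 09:00 + 16 h = 2035-04-26 01:00.
2035-04-26 01:00 + 16 h = 2035-04-26 17:00.
2035-04-26 17:00 + 16 h = 2035-04-27 09:00.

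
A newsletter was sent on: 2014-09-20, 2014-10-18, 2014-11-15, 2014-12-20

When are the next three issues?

All dates are Saturdays, 28, 28, 35 days apart.
Specifically, the 3rd Saturday of each month.
3rd Saturday of January 2015: 2015-01-17.
3rd Saturday of February 2015: 2015-02-21.
March 2015 — 3rd Saturday is 2015-03-21.

2015-01-17, 2015-02-21, 2015-03-21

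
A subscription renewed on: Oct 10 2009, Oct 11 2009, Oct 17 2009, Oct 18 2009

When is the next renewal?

Every event lands on a Saturday or Sunday (gaps cycle 1, 6, 1).
So the schedule is: every Saturday and Sunday.
The following Saturday is Oct 24 2009.

Oct 24 2009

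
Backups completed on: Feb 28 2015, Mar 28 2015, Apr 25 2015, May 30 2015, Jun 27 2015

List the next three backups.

Jul 25 2015, Aug 29 2015, Sep 26 2015

All Saturdays; the gaps (28, 28, 35, 28) vary with month length.
This is the last Saturday of each month.
Last Saturday of July 2015: Jul 25 2015.
Last Saturday of August 2015: Aug 29 2015.
Last Saturday of September 2015: Sep 26 2015.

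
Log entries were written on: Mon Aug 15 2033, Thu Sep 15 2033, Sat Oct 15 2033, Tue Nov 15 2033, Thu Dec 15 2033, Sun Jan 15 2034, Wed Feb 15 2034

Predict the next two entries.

Gaps: 31, 30, 31, 30, 31, 31 days — not constant. Every event is on the 15th of the month.
Pattern: the 15th of each month.
Next: March 2034 → Wed Mar 15 2034.
Next: April 2034 → Sat Apr 15 2034.

Wed Mar 15 2034, Sat Apr 15 2034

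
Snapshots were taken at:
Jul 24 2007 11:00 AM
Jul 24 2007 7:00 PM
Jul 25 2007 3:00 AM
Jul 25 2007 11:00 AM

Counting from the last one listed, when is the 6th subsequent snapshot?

Gaps: 8, 8, 8 hours — each event is 8 hours after the previous one.
Jul 25 2007 11:00 AM + 8 h = Jul 25 2007 7:00 PM.
Jul 25 2007 7:00 PM + 8 h = Jul 26 2007 3:00 AM.
Jul 26 2007 3:00 AM + 8 h = Jul 26 2007 11:00 AM.
Jul 26 2007 11:00 AM + 8 h = Jul 26 2007 7:00 PM.
Jul 26 2007 7:00 PM + 8 h = Jul 27 2007 3:00 AM.
Jul 27 2007 3:00 AM + 8 h = Jul 27 2007 11:00 AM.

Jul 27 2007 11:00 AM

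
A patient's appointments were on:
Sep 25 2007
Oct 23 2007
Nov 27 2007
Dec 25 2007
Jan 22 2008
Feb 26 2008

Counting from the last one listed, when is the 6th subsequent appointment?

Aug 26 2008

These are Tuesdays at 28- or 35-day spacing (28, 35, 28, 28, 35).
The pattern: 4th Tuesday of the month.
4th Tuesday of March 2008: Mar 25 2008.
April 2008 — 4th Tuesday is Apr 22 2008.
May 2008 — 4th Tuesday is May 27 2008.
4th Tuesday of June 2008: Jun 24 2008.
4th Tuesday of July 2008: Jul 22 2008.
August 2008 — 4th Tuesday is Aug 26 2008.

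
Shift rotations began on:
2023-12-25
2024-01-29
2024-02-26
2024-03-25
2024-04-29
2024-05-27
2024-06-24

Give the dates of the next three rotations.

Every date is a Monday; gaps 35, 28, 28, 35, 28, 28 days.
Each is the last Monday of its month (at least one falls on the 29th or later, ruling out '4th Monday').
July 2024 ends with Monday 2024-07-29.
August 2024 ends with Monday 2024-08-26.
Last Monday of September 2024: 2024-09-30.

2024-07-29, 2024-08-26, 2024-09-30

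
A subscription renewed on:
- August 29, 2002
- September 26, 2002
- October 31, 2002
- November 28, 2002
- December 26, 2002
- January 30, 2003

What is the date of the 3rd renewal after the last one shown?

Every date is a Thursday; gaps 28, 35, 28, 28, 35 days.
Each is the last Thursday of its month (at least one falls on the 29th or later, ruling out '4th Thursday').
Last Thursday of February 2003: February 27, 2003.
March 2003 ends with Thursday March 27, 2003.
Last Thursday of April 2003: April 24, 2003.

April 24, 2003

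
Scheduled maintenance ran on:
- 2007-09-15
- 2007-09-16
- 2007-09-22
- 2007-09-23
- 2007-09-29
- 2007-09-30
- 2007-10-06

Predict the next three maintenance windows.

2007-10-07, 2007-10-13, 2007-10-14

Gaps: 1, 6, 1, 6, 1, 6 days — not constant, but cyclic with period 2.
The events fall on every Saturday and Sunday.
Next Sunday: 2007-10-07.
Next Saturday: 2007-10-13.
The following Sunday is 2007-10-14.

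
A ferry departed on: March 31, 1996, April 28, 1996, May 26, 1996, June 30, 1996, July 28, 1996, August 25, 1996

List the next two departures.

September 29, 1996; October 27, 1996

Every date is a Sunday; gaps 28, 28, 35, 28, 28 days.
Each is the last Sunday of its month (at least one falls on the 29th or later, ruling out '4th Sunday').
Last Sunday of September 1996: September 29, 1996.
October 1996 ends with Sunday October 27, 1996.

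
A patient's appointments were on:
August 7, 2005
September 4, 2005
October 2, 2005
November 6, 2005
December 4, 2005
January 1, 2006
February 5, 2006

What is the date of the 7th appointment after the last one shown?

Gaps: 28, 28, 35, 28, 28, 35 days — a mix of 28 and 35. Every date is a Sunday.
Each is the 1st Sunday of its month.
March 2006 — 1st Sunday is March 5, 2006.
1st Sunday of April 2006: April 2, 2006.
1st Sunday of May 2006: May 7, 2006.
1st Sunday of June 2006: June 4, 2006.
July 2006 — 1st Sunday is July 2, 2006.
August 2006 — 1st Sunday is August 6, 2006.
1st Sunday of September 2006: September 3, 2006.

September 3, 2006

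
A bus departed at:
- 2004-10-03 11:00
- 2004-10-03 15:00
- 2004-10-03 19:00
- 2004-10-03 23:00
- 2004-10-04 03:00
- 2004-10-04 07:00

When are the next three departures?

Spacing: 4, 4, 4, 4, 4 h — constant 4 h.
2004-10-04 07:00 + 4 h = 2004-10-04 11:00.
2004-10-04 11:00 + 4 h = 2004-10-04 15:00.
2004-10-04 15:00 + 4 h = 2004-10-04 19:00.

2004-10-04 11:00, 2004-10-04 15:00, 2004-10-04 19:00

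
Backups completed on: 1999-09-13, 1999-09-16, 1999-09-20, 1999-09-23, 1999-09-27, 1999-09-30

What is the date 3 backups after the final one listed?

1999-10-11

The gap pattern 3, 4, 3, 4, 3 repeats every 2 events.
These are the Mondays and Thursdays of each week.
Next Monday: 1999-10-04.
The following Thursday is 1999-10-07.
Next Monday: 1999-10-11.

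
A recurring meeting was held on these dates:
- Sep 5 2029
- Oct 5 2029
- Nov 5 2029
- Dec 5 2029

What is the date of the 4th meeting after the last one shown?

The day-of-month is always 5 (30, 31, 30 days between events).
So this recurs on the 5th of each month.
January 2030: Jan 5 2030.
February 2030: Feb 5 2030.
March 2030: Mar 5 2030.
Next: April 2030 → Apr 5 2030.

Apr 5 2030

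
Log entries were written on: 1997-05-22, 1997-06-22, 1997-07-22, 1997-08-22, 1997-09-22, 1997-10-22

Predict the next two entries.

1997-11-22, 1997-12-22

Gaps: 31, 30, 31, 31, 30 days — not constant. Every event is on the 22nd of the month.
Pattern: the 22nd of each month.
Next: November 1997 → 1997-11-22.
Next: December 1997 → 1997-12-22.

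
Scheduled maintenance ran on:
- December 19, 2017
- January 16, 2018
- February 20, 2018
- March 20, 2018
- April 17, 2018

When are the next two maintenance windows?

May 15, 2018; June 19, 2018

These are Tuesdays at 28- or 35-day spacing (28, 35, 28, 28).
The pattern: 3rd Tuesday of the month.
May 2018 — 3rd Tuesday is May 15, 2018.
June 2018 — 3rd Tuesday is June 19, 2018.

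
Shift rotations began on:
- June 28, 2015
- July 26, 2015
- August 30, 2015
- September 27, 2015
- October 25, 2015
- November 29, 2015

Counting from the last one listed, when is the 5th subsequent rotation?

April 24, 2016

All Sundays; the gaps (28, 35, 28, 28, 35) vary with month length.
This is the last Sunday of each month.
December 2015 ends with Sunday December 27, 2015.
January 2016 ends with Sunday January 31, 2016.
Last Sunday of February 2016: February 28, 2016.
Last Sunday of March 2016: March 27, 2016.
Last Sunday of April 2016: April 24, 2016.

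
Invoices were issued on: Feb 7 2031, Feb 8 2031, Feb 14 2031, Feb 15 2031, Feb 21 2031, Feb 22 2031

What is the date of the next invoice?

Gaps: 1, 6, 1, 6, 1 days — not constant, but cyclic with period 2.
The events fall on every Friday and Saturday.
The following Friday is Feb 28 2031.

Feb 28 2031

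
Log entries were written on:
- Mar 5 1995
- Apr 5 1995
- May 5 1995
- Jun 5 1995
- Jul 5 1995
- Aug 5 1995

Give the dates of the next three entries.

Sep 5 1995, Oct 5 1995, Nov 5 1995

Gaps: 31, 30, 31, 30, 31 days — not constant. Every event is on the 5th of the month.
Pattern: the 5th of each month.
September 1995: Sep 5 1995.
October 1995: Oct 5 1995.
Next: November 1995 → Nov 5 1995.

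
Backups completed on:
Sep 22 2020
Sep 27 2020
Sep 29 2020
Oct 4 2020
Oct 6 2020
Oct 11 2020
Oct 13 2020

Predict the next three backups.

Every event lands on a Tuesday or Sunday (gaps cycle 5, 2, 5, 2, 5, 2).
So the schedule is: every Tuesday and Sunday.
The following Sunday is Oct 18 2020.
Next Tuesday: Oct 20 2020.
The following Sunday is Oct 25 2020.

Oct 18 2020, Oct 20 2020, Oct 25 2020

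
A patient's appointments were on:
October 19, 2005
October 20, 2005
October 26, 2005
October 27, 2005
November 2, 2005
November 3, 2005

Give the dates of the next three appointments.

Gaps: 1, 6, 1, 6, 1 days — not constant, but cyclic with period 2.
The events fall on every Wednesday and Thursday.
Next Wednesday: November 9, 2005.
Next Thursday: November 10, 2005.
The following Wednesday is November 16, 2005.

November 9, 2005; November 10, 2005; November 16, 2005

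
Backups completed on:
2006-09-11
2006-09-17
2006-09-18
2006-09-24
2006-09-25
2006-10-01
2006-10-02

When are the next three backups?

2006-10-08, 2006-10-09, 2006-10-15

The gap pattern 6, 1, 6, 1, 6, 1 repeats every 2 events.
These are the Mondays and Sundays of each week.
The following Sunday is 2006-10-08.
Next Monday: 2006-10-09.
Next Sunday: 2006-10-15.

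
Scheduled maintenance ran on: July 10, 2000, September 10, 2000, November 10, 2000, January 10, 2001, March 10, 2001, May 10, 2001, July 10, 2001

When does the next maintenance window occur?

September 10, 2001

Each date is the 10th; the gaps (62, 61, 61, 59, 61, 61) track the month lengths.
The rule is the 10th of every 2 months.
September 2001: September 10, 2001.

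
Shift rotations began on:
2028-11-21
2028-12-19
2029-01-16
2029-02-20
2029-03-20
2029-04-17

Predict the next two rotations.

These are Tuesdays at 28- or 35-day spacing (28, 28, 35, 28, 28).
The pattern: 3rd Tuesday of the month.
3rd Tuesday of May 2029: 2029-05-15.
June 2029 — 3rd Tuesday is 2029-06-19.

2029-05-15, 2029-06-19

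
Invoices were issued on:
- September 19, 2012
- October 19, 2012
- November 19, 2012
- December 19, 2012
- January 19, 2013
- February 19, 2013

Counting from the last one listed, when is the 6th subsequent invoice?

The day-of-month is always 19 (30, 31, 30, 31, 31 days between events).
So this recurs on the 19th of each month.
Next: March 2013 → March 19, 2013.
Next: April 2013 → April 19, 2013.
May 2013: May 19, 2013.
Next: June 2013 → June 19, 2013.
Next: July 2013 → July 19, 2013.
August 2013: August 19, 2013.

August 19, 2013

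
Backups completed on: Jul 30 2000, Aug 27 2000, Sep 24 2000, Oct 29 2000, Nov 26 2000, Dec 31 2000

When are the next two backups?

Jan 28 2001, Feb 25 2001

All Sundays; the gaps (28, 28, 35, 28, 35) vary with month length.
This is the last Sunday of each month.
Last Sunday of January 2001: Jan 28 2001.
February 2001 ends with Sunday Feb 25 2001.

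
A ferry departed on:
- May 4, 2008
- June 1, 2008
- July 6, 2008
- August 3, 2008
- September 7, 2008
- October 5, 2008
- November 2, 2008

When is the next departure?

All dates are Sundays, 28, 35, 28, 35, 28, 28 days apart.
Specifically, the 1st Sunday of each month.
1st Sunday of December 2008: December 7, 2008.

December 7, 2008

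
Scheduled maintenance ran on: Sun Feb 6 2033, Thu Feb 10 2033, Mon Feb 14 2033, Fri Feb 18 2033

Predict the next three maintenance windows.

Tue Feb 22 2033, Sat Feb 26 2033, Wed Mar 2 2033

Every event comes 4 days after the last (4, 4, 4).
Fri Feb 18 2033 + 4 days = Tue Feb 22 2033.
Tue Feb 22 2033 + 4 days = Sat Feb 26 2033.
Sat Feb 26 2033 + 4 days = Wed Mar 2 2033.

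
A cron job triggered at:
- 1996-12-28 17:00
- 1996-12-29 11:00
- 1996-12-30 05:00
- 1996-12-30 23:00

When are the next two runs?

1996-12-31 17:00, 1997-01-01 11:00

The interval is a steady 18 hours (18, 18, 18).
1996-12-30 23:00 + 18 h = 1996-12-31 17:00.
1996-12-31 17:00 + 18 h = 1997-01-01 11:00.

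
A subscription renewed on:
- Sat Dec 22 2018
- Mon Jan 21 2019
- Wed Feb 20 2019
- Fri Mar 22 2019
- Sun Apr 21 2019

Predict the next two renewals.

The spacing is 30, 30, 30, 30 days — always 30 days.
Sun Apr 21 2019 + 30 days = Tue May 21 2019.
Tue May 21 2019 + 30 days = Thu Jun 20 2019.

Tue May 21 2019, Thu Jun 20 2019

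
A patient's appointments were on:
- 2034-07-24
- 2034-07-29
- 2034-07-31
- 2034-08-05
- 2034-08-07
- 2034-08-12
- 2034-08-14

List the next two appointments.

2034-08-19, 2034-08-21

The gap pattern 5, 2, 5, 2, 5, 2 repeats every 2 events.
These are the Mondays and Saturdays of each week.
Next Saturday: 2034-08-19.
The following Monday is 2034-08-21.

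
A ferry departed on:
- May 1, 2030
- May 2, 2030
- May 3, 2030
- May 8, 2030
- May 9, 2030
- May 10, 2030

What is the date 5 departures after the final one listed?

May 23, 2030

The gap pattern 1, 1, 5, 1, 1 repeats every 3 events.
These are the Wednesdays, Thursdays and Fridays of each week.
The following Wednesday is May 15, 2030.
The following Thursday is May 16, 2030.
Next Friday: May 17, 2030.
The following Wednesday is May 22, 2030.
Next Thursday: May 23, 2030.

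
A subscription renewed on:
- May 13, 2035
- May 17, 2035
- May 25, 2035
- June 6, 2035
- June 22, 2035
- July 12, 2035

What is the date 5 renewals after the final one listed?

Gaps: 4, 8, 12, 16, 20 days — each gap is 4 larger than the previous one.
Next gap: 24 days. July 12, 2035 + 24 days = August 5, 2035.
Next gap: 28 days. August 5, 2035 + 28 days = September 2, 2035.
Next gap: 32 days. September 2, 2035 + 32 days = October 4, 2035.
Next gap: 36 days. October 4, 2035 + 36 days = November 9, 2035.
Next gap: 40 days. November 9, 2035 + 40 days = December 19, 2035.

December 19, 2035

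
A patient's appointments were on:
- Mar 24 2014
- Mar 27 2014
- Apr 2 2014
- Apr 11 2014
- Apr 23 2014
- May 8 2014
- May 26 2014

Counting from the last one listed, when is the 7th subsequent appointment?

Dec 22 2014

Gaps: 3, 6, 9, 12, 15, 18 days — each gap is 3 larger than the previous one.
Next gap: 21 days. May 26 2014 + 21 days = Jun 16 2014.
Next gap: 24 days. Jun 16 2014 + 24 days = Jul 10 2014.
Next gap: 27 days. Jul 10 2014 + 27 days = Aug 6 2014.
Next gap: 30 days. Aug 6 2014 + 30 days = Sep 5 2014.
Next gap: 33 days. Sep 5 2014 + 33 days = Oct 8 2014.
Next gap: 36 days. Oct 8 2014 + 36 days = Nov 13 2014.
Next gap: 39 days. Nov 13 2014 + 39 days = Dec 22 2014.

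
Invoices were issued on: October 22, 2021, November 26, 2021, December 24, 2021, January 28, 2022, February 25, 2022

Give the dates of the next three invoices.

All dates are Fridays, 35, 28, 35, 28 days apart.
Specifically, the 4th Friday of each month.
4th Friday of March 2022: March 25, 2022.
April 2022 — 4th Friday is April 22, 2022.
May 2022 — 4th Friday is May 27, 2022.

March 25, 2022; April 22, 2022; May 27, 2022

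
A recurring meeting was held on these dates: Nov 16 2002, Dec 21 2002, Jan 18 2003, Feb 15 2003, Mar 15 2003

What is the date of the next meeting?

These are Saturdays at 28- or 35-day spacing (35, 28, 28, 28).
The pattern: 3rd Saturday of the month.
3rd Saturday of April 2003: Apr 19 2003.

Apr 19 2003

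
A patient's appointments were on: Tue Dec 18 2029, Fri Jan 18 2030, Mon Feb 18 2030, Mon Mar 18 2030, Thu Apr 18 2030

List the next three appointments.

The day-of-month is always 18 (31, 31, 28, 31 days between events).
So this recurs on the 18th of each month.
May 2030: Sat May 18 2030.
Next: June 2030 → Tue Jun 18 2030.
July 2030: Thu Jul 18 2030.

Sat May 18 2030, Tue Jun 18 2030, Thu Jul 18 2030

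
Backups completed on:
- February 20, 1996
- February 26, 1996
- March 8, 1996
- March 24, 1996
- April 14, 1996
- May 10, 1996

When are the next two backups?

The spacing grows by 5 each time: 6, 11, 16, 21, 26 days.
Next gap: 31 days. May 10, 1996 + 31 days = June 10, 1996.
Next gap: 36 days. June 10, 1996 + 36 days = July 16, 1996.

June 10, 1996; July 16, 1996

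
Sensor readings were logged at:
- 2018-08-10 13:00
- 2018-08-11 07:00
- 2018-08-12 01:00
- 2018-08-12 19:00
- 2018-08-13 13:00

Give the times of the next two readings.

2018-08-14 07:00, 2018-08-15 01:00

Gaps: 18, 18, 18, 18 hours — each event is 18 hours after the previous one.
2018-08-13 13:00 + 18 h = 2018-08-14 07:00.
2018-08-14 07:00 + 18 h = 2018-08-15 01:00.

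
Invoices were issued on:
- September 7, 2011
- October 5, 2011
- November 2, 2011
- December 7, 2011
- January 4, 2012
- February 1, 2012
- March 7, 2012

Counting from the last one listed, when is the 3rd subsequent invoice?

All dates are Wednesdays, 28, 28, 35, 28, 28, 35 days apart.
Specifically, the 1st Wednesday of each month.
April 2012 — 1st Wednesday is April 4, 2012.
May 2012 — 1st Wednesday is May 2, 2012.
June 2012 — 1st Wednesday is June 6, 2012.

June 6, 2012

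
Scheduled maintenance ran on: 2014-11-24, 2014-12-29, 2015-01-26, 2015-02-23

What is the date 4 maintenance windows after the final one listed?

Every date is a Monday; gaps 35, 28, 28 days.
Each is the last Monday of its month (at least one falls on the 29th or later, ruling out '4th Monday').
March 2015 ends with Monday 2015-03-30.
April 2015 ends with Monday 2015-04-27.
Last Monday of May 2015: 2015-05-25.
June 2015 ends with Monday 2015-06-29.

2015-06-29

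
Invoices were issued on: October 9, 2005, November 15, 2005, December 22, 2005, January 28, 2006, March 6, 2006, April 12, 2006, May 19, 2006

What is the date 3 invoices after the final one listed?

September 7, 2006

Every event comes 37 days after the last (37, 37, 37, 37, 37, 37).
May 19, 2006 + 37 days = June 25, 2006.
June 25, 2006 + 37 days = August 1, 2006.
August 1, 2006 + 37 days = September 7, 2006.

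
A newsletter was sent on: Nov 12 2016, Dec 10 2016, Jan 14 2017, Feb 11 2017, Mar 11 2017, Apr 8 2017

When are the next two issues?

May 13 2017, Jun 10 2017

Gaps: 28, 35, 28, 28, 28 days — a mix of 28 and 35. Every date is a Saturday.
Each is the 2nd Saturday of its month.
2nd Saturday of May 2017: May 13 2017.
June 2017 — 2nd Saturday is Jun 10 2017.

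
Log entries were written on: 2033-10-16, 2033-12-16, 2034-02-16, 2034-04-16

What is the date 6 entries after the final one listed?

2035-04-16

The day-of-month is always 16 (61, 62, 59 days between events).
So this recurs on the 16th of every 2 months.
June 2034: 2034-06-16.
August 2034: 2034-08-16.
October 2034: 2034-10-16.
Next: December 2034 → 2034-12-16.
Next: February 2035 → 2035-02-16.
April 2035: 2035-04-16.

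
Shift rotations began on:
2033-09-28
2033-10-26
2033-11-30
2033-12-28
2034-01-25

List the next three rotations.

2034-02-22, 2034-03-29, 2034-04-26

Every date is a Wednesday; gaps 28, 35, 28, 28 days.
Each is the last Wednesday of its month (at least one falls on the 29th or later, ruling out '4th Wednesday').
February 2034 ends with Wednesday 2034-02-22.
March 2034 ends with Wednesday 2034-03-29.
Last Wednesday of April 2034: 2034-04-26.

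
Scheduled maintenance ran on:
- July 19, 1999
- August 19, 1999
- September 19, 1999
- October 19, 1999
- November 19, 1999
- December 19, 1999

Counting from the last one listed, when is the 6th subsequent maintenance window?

Each date is the 19th; the gaps (31, 31, 30, 31, 30) track the month lengths.
The rule is the 19th of each month.
January 2000: January 19, 2000.
Next: February 2000 → February 19, 2000.
Next: March 2000 → March 19, 2000.
April 2000: April 19, 2000.
Next: May 2000 → May 19, 2000.
Next: June 2000 → June 19, 2000.

June 19, 2000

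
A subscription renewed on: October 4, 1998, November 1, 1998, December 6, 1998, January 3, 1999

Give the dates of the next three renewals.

All dates are Sundays, 28, 35, 28 days apart.
Specifically, the 1st Sunday of each month.
February 1999 — 1st Sunday is February 7, 1999.
March 1999 — 1st Sunday is March 7, 1999.
April 1999 — 1st Sunday is April 4, 1999.

February 7, 1999; March 7, 1999; April 4, 1999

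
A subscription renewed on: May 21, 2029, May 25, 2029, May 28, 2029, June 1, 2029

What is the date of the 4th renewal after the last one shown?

Every event lands on a Monday or Friday (gaps cycle 4, 3, 4).
So the schedule is: every Monday and Friday.
The following Monday is June 4, 2029.
The following Friday is June 8, 2029.
The following Monday is June 11, 2029.
The following Friday is June 15, 2029.

June 15, 2029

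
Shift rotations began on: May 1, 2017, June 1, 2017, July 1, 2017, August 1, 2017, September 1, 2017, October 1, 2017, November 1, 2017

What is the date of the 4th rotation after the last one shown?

March 1, 2018

Gaps: 31, 30, 31, 31, 30, 31 days — not constant. Every event is on the 1st of the month.
Pattern: the 1st of each month.
Next: December 2017 → December 1, 2017.
January 2018: January 1, 2018.
February 2018: February 1, 2018.
Next: March 2018 → March 1, 2018.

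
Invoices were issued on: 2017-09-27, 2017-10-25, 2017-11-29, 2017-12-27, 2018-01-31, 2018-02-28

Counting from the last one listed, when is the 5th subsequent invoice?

2018-07-25

All Wednesdays; the gaps (28, 35, 28, 35, 28) vary with month length.
This is the last Wednesday of each month.
March 2018 ends with Wednesday 2018-03-28.
Last Wednesday of April 2018: 2018-04-25.
May 2018 ends with Wednesday 2018-05-30.
June 2018 ends with Wednesday 2018-06-27.
Last Wednesday of July 2018: 2018-07-25.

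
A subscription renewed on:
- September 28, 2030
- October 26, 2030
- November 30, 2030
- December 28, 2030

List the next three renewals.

January 25, 2031; February 22, 2031; March 29, 2031

Every date is a Saturday; gaps 28, 35, 28 days.
Each is the last Saturday of its month (at least one falls on the 29th or later, ruling out '4th Saturday').
Last Saturday of January 2031: January 25, 2031.
February 2031 ends with Saturday February 22, 2031.
March 2031 ends with Saturday March 29, 2031.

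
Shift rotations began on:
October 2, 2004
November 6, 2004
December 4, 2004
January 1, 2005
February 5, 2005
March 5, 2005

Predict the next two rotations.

These are Saturdays at 28- or 35-day spacing (35, 28, 28, 35, 28).
The pattern: 1st Saturday of the month.
1st Saturday of April 2005: April 2, 2005.
May 2005 — 1st Saturday is May 7, 2005.

April 2, 2005; May 7, 2005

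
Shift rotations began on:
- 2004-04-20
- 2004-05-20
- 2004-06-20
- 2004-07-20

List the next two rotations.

2004-08-20, 2004-09-20

The day-of-month is always 20 (30, 31, 30 days between events).
So this recurs on the 20th of each month.
Next: August 2004 → 2004-08-20.
Next: September 2004 → 2004-09-20.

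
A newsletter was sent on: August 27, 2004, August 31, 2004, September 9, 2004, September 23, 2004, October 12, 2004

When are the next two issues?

Gaps: 4, 9, 14, 19 days — each gap is 5 larger than the previous one.
Next gap: 24 days. October 12, 2004 + 24 days = November 5, 2004.
Next gap: 29 days. November 5, 2004 + 29 days = December 4, 2004.

November 5, 2004; December 4, 2004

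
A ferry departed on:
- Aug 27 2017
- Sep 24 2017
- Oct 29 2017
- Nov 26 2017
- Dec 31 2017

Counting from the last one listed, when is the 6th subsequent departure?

These are Sundays with 28, 35, 28, 35-day gaps.
Each is the final Sunday of its month — Oct 29 2017 is past the 28th, so '4th Sunday' doesn't fit.
Last Sunday of January 2018: Jan 28 2018.
February 2018 ends with Sunday Feb 25 2018.
March 2018 ends with Sunday Mar 25 2018.
Last Sunday of April 2018: Apr 29 2018.
May 2018 ends with Sunday May 27 2018.
Last Sunday of June 2018: Jun 24 2018.

Jun 24 2018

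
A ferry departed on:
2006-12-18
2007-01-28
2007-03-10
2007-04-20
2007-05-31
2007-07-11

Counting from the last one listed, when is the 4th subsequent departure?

Every event comes 41 days after the last (41, 41, 41, 41, 41).
2007-07-11 + 41 days = 2007-08-21.
2007-08-21 + 41 days = 2007-10-01.
2007-10-01 + 41 days = 2007-11-11.
2007-11-11 + 41 days = 2007-12-22.

2007-12-22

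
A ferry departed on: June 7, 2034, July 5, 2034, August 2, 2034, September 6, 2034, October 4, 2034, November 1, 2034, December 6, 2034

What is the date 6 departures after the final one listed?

June 6, 2035

Gaps: 28, 28, 35, 28, 28, 35 days — a mix of 28 and 35. Every date is a Wednesday.
Each is the 1st Wednesday of its month.
January 2035 — 1st Wednesday is January 3, 2035.
February 2035 — 1st Wednesday is February 7, 2035.
March 2035 — 1st Wednesday is March 7, 2035.
1st Wednesday of April 2035: April 4, 2035.
May 2035 — 1st Wednesday is May 2, 2035.
1st Wednesday of June 2035: June 6, 2035.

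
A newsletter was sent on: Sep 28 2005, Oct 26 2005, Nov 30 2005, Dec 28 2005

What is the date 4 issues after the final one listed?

Apr 26 2006

All Wednesdays; the gaps (28, 35, 28) vary with month length.
This is the last Wednesday of each month.
January 2006 ends with Wednesday Jan 25 2006.
February 2006 ends with Wednesday Feb 22 2006.
March 2006 ends with Wednesday Mar 29 2006.
April 2006 ends with Wednesday Apr 26 2006.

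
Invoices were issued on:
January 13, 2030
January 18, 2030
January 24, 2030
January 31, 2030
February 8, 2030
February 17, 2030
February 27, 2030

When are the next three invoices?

March 10, 2030; March 22, 2030; April 4, 2030

The spacing grows by 1 each time: 5, 6, 7, 8, 9, 10 days.
Next gap: 11 days. February 27, 2030 + 11 days = March 10, 2030.
Next gap: 12 days. March 10, 2030 + 12 days = March 22, 2030.
Next gap: 13 days. March 22, 2030 + 13 days = April 4, 2030.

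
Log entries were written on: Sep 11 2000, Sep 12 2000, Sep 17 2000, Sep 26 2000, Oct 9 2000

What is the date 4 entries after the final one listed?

Intervals are 1, 5, 9, 13 days — an arithmetic progression with common difference 4.
Next gap: 17 days. Oct 9 2000 + 17 days = Oct 26 2000.
Next gap: 21 days. Oct 26 2000 + 21 days = Nov 16 2000.
Next gap: 25 days. Nov 16 2000 + 25 days = Dec 11 2000.
Next gap: 29 days. Dec 11 2000 + 29 days = Jan 9 2001.

Jan 9 2001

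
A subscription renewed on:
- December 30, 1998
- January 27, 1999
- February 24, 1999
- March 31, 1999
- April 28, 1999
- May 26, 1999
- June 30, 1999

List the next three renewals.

All Wednesdays; the gaps (28, 28, 35, 28, 28, 35) vary with month length.
This is the last Wednesday of each month.
Last Wednesday of July 1999: July 28, 1999.
August 1999 ends with Wednesday August 25, 1999.
Last Wednesday of September 1999: September 29, 1999.

July 28, 1999; August 25, 1999; September 29, 1999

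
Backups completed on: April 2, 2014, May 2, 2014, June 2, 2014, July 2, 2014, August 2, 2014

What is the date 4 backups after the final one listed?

December 2, 2014

Each date is the 2nd; the gaps (30, 31, 30, 31) track the month lengths.
The rule is the 2nd of each month.
September 2014: September 2, 2014.
Next: October 2014 → October 2, 2014.
November 2014: November 2, 2014.
Next: December 2014 → December 2, 2014.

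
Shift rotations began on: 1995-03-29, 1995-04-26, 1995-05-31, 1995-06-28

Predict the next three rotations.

Every date is a Wednesday; gaps 28, 35, 28 days.
Each is the last Wednesday of its month (at least one falls on the 29th or later, ruling out '4th Wednesday').
Last Wednesday of July 1995: 1995-07-26.
Last Wednesday of August 1995: 1995-08-30.
September 1995 ends with Wednesday 1995-09-27.

1995-07-26, 1995-08-30, 1995-09-27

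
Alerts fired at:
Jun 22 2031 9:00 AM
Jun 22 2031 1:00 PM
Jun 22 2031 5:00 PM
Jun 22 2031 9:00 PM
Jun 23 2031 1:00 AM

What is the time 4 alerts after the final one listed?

Gaps: 4, 4, 4, 4 hours — each event is 4 hours after the previous one.
Jun 23 2031 1:00 AM + 4 h = Jun 23 2031 5:00 AM.
Jun 23 2031 5:00 AM + 4 h = Jun 23 2031 9:00 AM.
Jun 23 2031 9:00 AM + 4 h = Jun 23 2031 1:00 PM.
Jun 23 2031 1:00 PM + 4 h = Jun 23 2031 5:00 PM.

Jun 23 2031 5:00 PM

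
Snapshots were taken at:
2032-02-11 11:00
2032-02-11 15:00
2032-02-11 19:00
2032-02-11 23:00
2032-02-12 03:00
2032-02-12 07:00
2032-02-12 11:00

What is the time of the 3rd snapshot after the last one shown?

The interval is a steady 4 hours (4, 4, 4, 4, 4, 4).
2032-02-12 11:00 + 4 h = 2032-02-12 15:00.
2032-02-12 15:00 + 4 h = 2032-02-12 19:00.
2032-02-12 19:00 + 4 h = 2032-02-12 23:00.

2032-02-12 23:00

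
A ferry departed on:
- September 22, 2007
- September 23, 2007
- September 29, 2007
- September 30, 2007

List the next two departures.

October 6, 2007; October 7, 2007

The gap pattern 1, 6, 1 repeats every 2 events.
These are the Saturdays and Sundays of each week.
The following Saturday is October 6, 2007.
The following Sunday is October 7, 2007.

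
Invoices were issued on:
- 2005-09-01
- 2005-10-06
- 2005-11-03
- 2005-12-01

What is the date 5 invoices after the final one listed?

Gaps: 35, 28, 28 days — a mix of 28 and 35. Every date is a Thursday.
Each is the 1st Thursday of its month.
1st Thursday of January 2006: 2006-01-05.
February 2006 — 1st Thursday is 2006-02-02.
1st Thursday of March 2006: 2006-03-02.
April 2006 — 1st Thursday is 2006-04-06.
May 2006 — 1st Thursday is 2006-05-04.

2006-05-04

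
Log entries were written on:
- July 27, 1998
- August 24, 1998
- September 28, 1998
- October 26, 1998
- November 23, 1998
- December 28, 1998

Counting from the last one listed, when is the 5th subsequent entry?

May 24, 1999

Gaps: 28, 35, 28, 28, 35 days — a mix of 28 and 35. Every date is a Monday.
Each is the 4th Monday of its month.
4th Monday of January 1999: January 25, 1999.
4th Monday of February 1999: February 22, 1999.
4th Monday of March 1999: March 22, 1999.
4th Monday of April 1999: April 26, 1999.
May 1999 — 4th Monday is May 24, 1999.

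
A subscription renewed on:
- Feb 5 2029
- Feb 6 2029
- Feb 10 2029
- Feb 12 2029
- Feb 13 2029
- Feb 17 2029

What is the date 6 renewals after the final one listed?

Mar 3 2029

The gap pattern 1, 4, 2, 1, 4 repeats every 3 events.
These are the Mondays, Tuesdays and Saturdays of each week.
Next Monday: Feb 19 2029.
The following Tuesday is Feb 20 2029.
Next Saturday: Feb 24 2029.
The following Monday is Feb 26 2029.
The following Tuesday is Feb 27 2029.
Next Saturday: Mar 3 2029.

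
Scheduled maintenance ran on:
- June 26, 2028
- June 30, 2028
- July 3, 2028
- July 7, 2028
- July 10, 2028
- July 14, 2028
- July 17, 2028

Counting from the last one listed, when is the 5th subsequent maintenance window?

August 4, 2028

Gaps: 4, 3, 4, 3, 4, 3 days — not constant, but cyclic with period 2.
The events fall on every Monday and Friday.
The following Friday is July 21, 2028.
Next Monday: July 24, 2028.
The following Friday is July 28, 2028.
The following Monday is July 31, 2028.
Next Friday: August 4, 2028.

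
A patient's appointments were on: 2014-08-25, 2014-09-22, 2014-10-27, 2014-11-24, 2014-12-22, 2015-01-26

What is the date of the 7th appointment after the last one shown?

These are Mondays at 28- or 35-day spacing (28, 35, 28, 28, 35).
The pattern: 4th Monday of the month.
February 2015 — 4th Monday is 2015-02-23.
March 2015 — 4th Monday is 2015-03-23.
4th Monday of April 2015: 2015-04-27.
May 2015 — 4th Monday is 2015-05-25.
4th Monday of June 2015: 2015-06-22.
4th Monday of July 2015: 2015-07-27.
August 2015 — 4th Monday is 2015-08-24.

2015-08-24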